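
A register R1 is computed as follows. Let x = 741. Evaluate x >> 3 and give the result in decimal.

92

741 = 1011100101
shift right by 3 → 0001011100 = 92
(equivalently, floor(741 / 8))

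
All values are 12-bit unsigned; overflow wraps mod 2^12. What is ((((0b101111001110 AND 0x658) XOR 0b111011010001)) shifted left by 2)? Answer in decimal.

0b101111001110 = 101111001110
0x658 = 011001011000
→ AND → 001001001000 = 584
0b111011010001 = 111011010001
→ XOR → 110010011001 = 3225
→ shifted left by 2 (mod 2^12) → 001001100100 = 612

612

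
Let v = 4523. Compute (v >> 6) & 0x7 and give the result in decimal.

v = 1000110101011
Shift right by 6: 1000110
Mask low 3 bits: 110 = 6

6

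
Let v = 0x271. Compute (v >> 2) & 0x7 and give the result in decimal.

v = 1001110001
Shift right by 2: 10011100
Mask low 3 bits: 100 = 4

4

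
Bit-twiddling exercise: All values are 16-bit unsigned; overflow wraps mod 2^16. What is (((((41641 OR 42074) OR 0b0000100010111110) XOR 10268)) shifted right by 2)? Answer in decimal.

8632

41641 = 1010001010101001
42074 = 1010010001011010
→ OR → 1010011011111011 = 42747
0b0000100010111110 = 0000100010111110
→ OR → 1010111011111111 = 44799
10268 = 0010100000011100
→ XOR → 1000011011100011 = 34531
→ shifted right by 2 → 0010000110111000 = 8632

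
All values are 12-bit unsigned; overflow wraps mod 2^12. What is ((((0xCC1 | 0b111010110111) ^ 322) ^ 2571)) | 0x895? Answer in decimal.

0xCC1 = 110011000001
0b111010110111 = 111010110111
→ | → 111011110111 = 3831
322 = 000101000010
→ ^ → 111110110101 = 4021
2571 = 101000001011
→ ^ → 010110111110 = 1470
0x895 = 100010010101
→ | → 110110111111 = 3519

3519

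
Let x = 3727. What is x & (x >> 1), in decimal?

x = 111010001111 = 3727
x>>1 = 011101000111
AND  = 011000000111 = 1543
(x & (x >> 1) has a 1 wherever x has two consecutive 1 bits.)

1543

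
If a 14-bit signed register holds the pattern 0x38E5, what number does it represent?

pattern = 11100011100101 (MSB is 1 ⇒ negative)
Invert: 00011100011010, add 1 → 00011100011011 = 1819, so the value is -1819.
(Equivalently: 14565 - 2^14 = 14565 - 16384 = -1819.)

-1819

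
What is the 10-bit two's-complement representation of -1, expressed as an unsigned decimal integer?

1023

1 in 10 bits: 0000000001
Invert: 1111111110
Add 1:  1111111111 = 1023
(Check: 2^10 - 1 = 1024 - 1 = 1023.)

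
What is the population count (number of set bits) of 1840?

5

1840 = 11100110000
Count the 1s: 1 + 1 + 1 + 1 + 1 = 5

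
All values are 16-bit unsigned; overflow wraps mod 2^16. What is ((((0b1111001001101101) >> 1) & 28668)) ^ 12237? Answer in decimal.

18169

0b1111001001101101 = 1111001001101101
→ >> 1 → 0111100100110110 = 31030
28668 = 0110111111111100
→ & → 0110100100110100 = 26932
12237 = 0010111111001101
→ ^ → 0100011011111001 = 18169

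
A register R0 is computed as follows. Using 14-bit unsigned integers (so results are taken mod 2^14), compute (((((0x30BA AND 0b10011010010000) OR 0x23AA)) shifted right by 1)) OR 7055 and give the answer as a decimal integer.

7135

0x30BA = 11000010111010
0b10011010010000 = 10011010010000
→ AND → 10000010010000 = 8336
0x23AA = 10001110101010
→ OR → 10001110111010 = 9146
→ shifted right by 1 → 01000111011101 = 4573
7055 = 01101110001111
→ OR → 01101111011111 = 7135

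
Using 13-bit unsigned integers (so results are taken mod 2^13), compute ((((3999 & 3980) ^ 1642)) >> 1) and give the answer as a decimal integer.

1267

3999 = 0111110011111
3980 = 0111110001100
→ & → 0111110001100 = 3980
1642 = 0011001101010
→ ^ → 0100111100110 = 2534
→ >> 1 → 0010011110011 = 1267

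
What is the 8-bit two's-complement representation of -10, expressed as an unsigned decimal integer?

246

10 in 8 bits: 00001010
Invert: 11110101
Add 1:  11110110 = 246
(Check: 2^8 - 10 = 256 - 10 = 246.)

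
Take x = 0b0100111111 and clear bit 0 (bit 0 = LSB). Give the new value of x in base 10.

318

x = 0100111111
bit 0 is currently 1; clear it via x & ~(1 << 0) = x & ~1
→ 0100111110 = 318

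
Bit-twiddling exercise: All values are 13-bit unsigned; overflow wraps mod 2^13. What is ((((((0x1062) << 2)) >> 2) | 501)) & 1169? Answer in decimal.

0x1062 = 1000001100010
→ << 2 (mod 2^13) → 0000110001000 = 392
→ >> 2 → 0000001100010 = 98
501 = 0000111110101
→ | → 0000111110111 = 503
1169 = 0010010010001
→ & → 0000010010001 = 145

145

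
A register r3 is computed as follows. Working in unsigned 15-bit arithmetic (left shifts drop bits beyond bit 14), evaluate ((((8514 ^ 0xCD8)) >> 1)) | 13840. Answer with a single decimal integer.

8514 = 010000101000010
0xCD8 = 000110011011000
→ ^ → 010110110011010 = 11674
→ >> 1 → 001011011001101 = 5837
13840 = 011011000010000
→ | → 011011011011101 = 14045

14045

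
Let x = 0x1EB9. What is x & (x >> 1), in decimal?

x = 1111010111001 = 7865
x>>1 = 0111101011100
AND  = 0111000011000 = 3608
(x & (x >> 1) has a 1 wherever x has two consecutive 1 bits.)

3608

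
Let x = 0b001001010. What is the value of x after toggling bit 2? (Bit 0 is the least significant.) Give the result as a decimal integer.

78

x = 001001010
bit 2 is currently 0; toggle it via x ^ (1 << 2) = x ^ 4
→ 001001110 = 78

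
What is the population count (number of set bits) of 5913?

7

5913 = 1011100011001
Count the 1s: 1 + 1 + 1 + 1 + 1 + 1 + 1 = 7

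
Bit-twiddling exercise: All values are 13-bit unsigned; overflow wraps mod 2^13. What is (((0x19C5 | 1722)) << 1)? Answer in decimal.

0x19C5 = 1100111000101
1722 = 0011010111010
→ | → 1111111111111 = 8191
→ << 1 (mod 2^13) → 1111111111110 = 8190

8190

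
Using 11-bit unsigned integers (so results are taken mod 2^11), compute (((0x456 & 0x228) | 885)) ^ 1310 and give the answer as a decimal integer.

1643

0x456 = 10001010110
0x228 = 01000101000
→ & → 00000000000 = 0
885 = 01101110101
→ | → 01101110101 = 885
1310 = 10100011110
→ ^ → 11001101011 = 1643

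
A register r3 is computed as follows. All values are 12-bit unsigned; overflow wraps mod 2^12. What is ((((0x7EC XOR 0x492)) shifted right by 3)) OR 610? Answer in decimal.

0x7EC = 011111101100
0x492 = 010010010010
→ XOR → 001101111110 = 894
→ shifted right by 3 → 000001101111 = 111
610 = 001001100010
→ OR → 001001101111 = 623

623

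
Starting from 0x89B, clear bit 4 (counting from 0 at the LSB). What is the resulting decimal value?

x = 100010011011
bit 4 is currently 1; clear it via x & ~(1 << 4) = x & ~16
→ 100010001011 = 2187

2187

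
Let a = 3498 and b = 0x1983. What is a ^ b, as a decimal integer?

5161

3498 = 0110110101010
0x1983 = 1100110000011
XOR → 1010000101001 = 5161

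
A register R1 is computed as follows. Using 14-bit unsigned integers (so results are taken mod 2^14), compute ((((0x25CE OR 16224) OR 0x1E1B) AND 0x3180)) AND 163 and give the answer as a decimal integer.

128

0x25CE = 10010111001110
16224 = 11111101100000
→ OR → 11111111101110 = 16366
0x1E1B = 01111000011011
→ OR → 11111111111111 = 16383
0x3180 = 11000110000000
→ AND → 11000110000000 = 12672
163 = 00000010100011
→ AND → 00000010000000 = 128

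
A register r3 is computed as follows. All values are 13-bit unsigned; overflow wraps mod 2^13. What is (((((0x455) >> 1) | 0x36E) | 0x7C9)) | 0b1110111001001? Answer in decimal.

8175

0x455 = 0010001010101
→ >> 1 → 0001000101010 = 554
0x36E = 0001101101110
→ | → 0001101101110 = 878
0x7C9 = 0011111001001
→ | → 0011111101111 = 2031
0b1110111001001 = 1110111001001
→ | → 1111111101111 = 8175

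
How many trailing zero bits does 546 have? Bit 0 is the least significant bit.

1

546 = 1000100010
Trailing zeros: 1, so the lowest set bit is bit 1 (value 2).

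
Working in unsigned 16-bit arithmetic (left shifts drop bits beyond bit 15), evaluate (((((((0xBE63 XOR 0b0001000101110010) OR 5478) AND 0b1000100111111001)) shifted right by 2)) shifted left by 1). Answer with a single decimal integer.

17592

0xBE63 = 1011111001100011
0b0001000101110010 = 0001000101110010
→ XOR → 1010111100010001 = 44817
5478 = 0001010101100110
→ OR → 1011111101110111 = 49015
0b1000100111111001 = 1000100111111001
→ AND → 1000100101110001 = 35185
→ shifted right by 2 → 0010001001011100 = 8796
→ shifted left by 1 (mod 2^16) → 0100010010111000 = 17592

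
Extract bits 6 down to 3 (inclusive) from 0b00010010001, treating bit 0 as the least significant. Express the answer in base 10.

v = 00010010001
Shift right by 3: 00010010
Mask low 4 bits: 0010 = 2

2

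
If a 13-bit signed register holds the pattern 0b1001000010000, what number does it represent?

pattern = 1001000010000 (MSB is 1 ⇒ negative)
Invert: 0110111101111, add 1 → 0110111110000 = 3568, so the value is -3568.
(Equivalently: 4624 - 2^13 = 4624 - 8192 = -3568.)

-3568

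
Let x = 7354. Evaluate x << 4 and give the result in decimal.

117664

7354 = 00001110010111010
shift left by 4 → 11100101110100000 = 117664
(equivalently, 7354 × 2^4 = 7354 × 16)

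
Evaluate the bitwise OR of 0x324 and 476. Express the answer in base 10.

1020

0x324 = 1100100100
476 = 0111011100
 OR → 1111111100 = 1020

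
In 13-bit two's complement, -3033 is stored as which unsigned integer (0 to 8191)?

5159

3033 in 13 bits: 0101111011001
Invert: 1010000100110
Add 1:  1010000100111 = 5159
(Check: 2^13 - 3033 = 8192 - 3033 = 5159.)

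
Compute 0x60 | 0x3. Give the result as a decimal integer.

99

0x60 = 1100000
0x3 = 0000011
 OR → 1100011 = 99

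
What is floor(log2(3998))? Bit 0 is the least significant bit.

3998 = 111110011110
The topmost 1 is at position 11 (since 2^11 = 2048 ≤ 3998 < 4096).

11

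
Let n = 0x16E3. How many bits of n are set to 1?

8

0x16E3 = 1011011100011
Count the 1s: 1 + 1 + 1 + 1 + 1 + 1 + 1 + 1 = 8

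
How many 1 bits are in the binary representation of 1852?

7

1852 = 11100111100
Count the 1s: 1 + 1 + 1 + 1 + 1 + 1 + 1 = 7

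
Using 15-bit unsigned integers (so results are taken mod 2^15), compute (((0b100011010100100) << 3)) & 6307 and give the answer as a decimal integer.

4128

0b100011010100100 = 100011010100100
→ << 3 (mod 2^15) → 011010100100000 = 13600
6307 = 001100010100011
→ & → 001000000100000 = 4128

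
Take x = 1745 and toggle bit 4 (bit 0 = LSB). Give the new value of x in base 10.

x = 11011010001
bit 4 is currently 1; toggle it via x ^ (1 << 4) = x ^ 16
→ 11011000001 = 1729

1729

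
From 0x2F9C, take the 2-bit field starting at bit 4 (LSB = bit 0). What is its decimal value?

v = 10111110011100
Shift right by 4: 1011111001
Mask low 2 bits: 01 = 1

1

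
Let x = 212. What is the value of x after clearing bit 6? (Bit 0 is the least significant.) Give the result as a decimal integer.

148

x = 0011010100
bit 6 is currently 1; clear it via x & ~(1 << 6) = x & ~64
→ 0010010100 = 148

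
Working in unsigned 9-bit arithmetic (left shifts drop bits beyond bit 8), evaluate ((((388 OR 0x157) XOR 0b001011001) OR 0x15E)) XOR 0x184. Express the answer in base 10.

388 = 110000100
0x157 = 101010111
→ OR → 111010111 = 471
0b001011001 = 001011001
→ XOR → 110001110 = 398
0x15E = 101011110
→ OR → 111011110 = 478
0x184 = 110000100
→ XOR → 001011010 = 90

90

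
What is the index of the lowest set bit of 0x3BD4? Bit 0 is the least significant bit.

2

0x3BD4 = 11101111010100
Trailing zeros: 2, so the lowest set bit is bit 2 (value 4).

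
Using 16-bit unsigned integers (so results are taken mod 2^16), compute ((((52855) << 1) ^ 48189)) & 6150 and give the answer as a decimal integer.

2

52855 = 1100111001110111
→ << 1 (mod 2^16) → 1001110011101110 = 40174
48189 = 1011110000111101
→ ^ → 0010000011010011 = 8403
6150 = 0001100000000110
→ & → 0000000000000010 = 2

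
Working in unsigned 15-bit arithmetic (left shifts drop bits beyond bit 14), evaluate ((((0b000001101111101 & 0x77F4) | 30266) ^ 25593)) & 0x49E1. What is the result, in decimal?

0b000001101111101 = 000001101111101
0x77F4 = 111011111110100
→ & → 000001101110100 = 884
30266 = 111011000111010
→ | → 111011101111110 = 30590
25593 = 110001111111001
→ ^ → 001010010000111 = 5255
0x49E1 = 100100111100001
→ & → 000000010000001 = 129

129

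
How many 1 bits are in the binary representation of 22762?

22762 = 101100011101010
Count the 1s: 1 + 1 + 1 + 1 + 1 + 1 + 1 + 1 = 8

8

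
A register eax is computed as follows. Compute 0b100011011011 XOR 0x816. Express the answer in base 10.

a = 100011011011
0x816 = 100000010110
XOR → 000011001101 = 205

205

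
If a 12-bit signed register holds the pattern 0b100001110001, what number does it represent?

-1935

pattern = 100001110001 (MSB is 1 ⇒ negative)
Invert: 011110001110, add 1 → 011110001111 = 1935, so the value is -1935.
(Equivalently: 2161 - 2^12 = 2161 - 4096 = -1935.)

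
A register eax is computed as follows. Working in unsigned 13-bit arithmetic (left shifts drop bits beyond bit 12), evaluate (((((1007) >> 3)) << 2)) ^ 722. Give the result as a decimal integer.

1007 = 0001111101111
→ >> 3 → 0000001111101 = 125
→ << 2 (mod 2^13) → 0000111110100 = 500
722 = 0001011010010
→ ^ → 0001100100110 = 806

806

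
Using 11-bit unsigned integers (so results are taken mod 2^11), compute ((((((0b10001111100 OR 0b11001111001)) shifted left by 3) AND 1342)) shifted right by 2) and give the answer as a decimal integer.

74

0b10001111100 = 10001111100
0b11001111001 = 11001111001
→ OR → 11001111101 = 1661
→ shifted left by 3 (mod 2^11) → 01111101000 = 1000
1342 = 10100111110
→ AND → 00100101000 = 296
→ shifted right by 2 → 00001001010 = 74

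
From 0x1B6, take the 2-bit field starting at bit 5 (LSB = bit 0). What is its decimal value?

v = 110110110
Shift right by 5: 1101
Mask low 2 bits: 01 = 1

1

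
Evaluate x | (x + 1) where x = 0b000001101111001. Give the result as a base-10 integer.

x = 1101111001 = 889
x + 1 = 1101111010
OR    = 1101111011 = 891
(x | (x + 1) sets the lowest cleared bit.)

891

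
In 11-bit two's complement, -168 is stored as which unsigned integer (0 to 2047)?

1880

168 in 11 bits: 00010101000
Invert: 11101010111
Add 1:  11101011000 = 1880
(Check: 2^11 - 168 = 2048 - 168 = 1880.)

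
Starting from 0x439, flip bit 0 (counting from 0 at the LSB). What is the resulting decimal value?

x = 10000111001
bit 0 is currently 1; toggle it via x ^ (1 << 0) = x ^ 1
→ 10000111000 = 1080

1080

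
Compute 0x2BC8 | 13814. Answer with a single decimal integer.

0x2BC8 = 10101111001000
13814 = 11010111110110
 OR → 11111111111110 = 16382

16382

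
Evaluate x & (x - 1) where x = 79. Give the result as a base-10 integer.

78

x = 1001111 = 79
x - 1 = 1001110
AND   = 1001110 = 78
(x & (x - 1) clears the lowest set bit of x.)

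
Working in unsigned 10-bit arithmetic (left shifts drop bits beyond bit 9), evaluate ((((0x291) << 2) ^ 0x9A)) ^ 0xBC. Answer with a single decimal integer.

610

0x291 = 1010010001
→ << 2 (mod 2^10) → 1001000100 = 580
0x9A = 0010011010
→ ^ → 1011011110 = 734
0xBC = 0010111100
→ ^ → 1001100010 = 610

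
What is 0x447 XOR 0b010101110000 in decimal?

0x447 = 10001000111
b = 10101110000
XOR → 00100110111 = 311

311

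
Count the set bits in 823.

7

823 = 1100110111
Count the 1s: 1 + 1 + 1 + 1 + 1 + 1 + 1 = 7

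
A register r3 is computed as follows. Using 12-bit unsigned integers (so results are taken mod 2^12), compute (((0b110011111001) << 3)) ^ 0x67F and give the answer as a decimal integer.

0b110011111001 = 110011111001
→ << 3 (mod 2^12) → 011111001000 = 1992
0x67F = 011001111111
→ ^ → 000110110111 = 439

439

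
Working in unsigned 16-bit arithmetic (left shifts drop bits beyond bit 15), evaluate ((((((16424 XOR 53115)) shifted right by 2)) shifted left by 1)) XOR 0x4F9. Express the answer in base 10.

17233

16424 = 0100000000101000
53115 = 1100111101111011
→ XOR → 1000111101010011 = 36691
→ shifted right by 2 → 0010001111010100 = 9172
→ shifted left by 1 (mod 2^16) → 0100011110101000 = 18344
0x4F9 = 0000010011111001
→ XOR → 0100001101010001 = 17233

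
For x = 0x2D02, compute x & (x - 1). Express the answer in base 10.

11520

x = 10110100000010 = 11522
x - 1 = 10110100000001
AND   = 10110100000000 = 11520
(x & (x - 1) clears the lowest set bit of x.)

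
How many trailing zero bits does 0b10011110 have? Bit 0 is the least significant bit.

0b10011110 = 10011110
Trailing zeros: 1, so the lowest set bit is bit 1 (value 2).

1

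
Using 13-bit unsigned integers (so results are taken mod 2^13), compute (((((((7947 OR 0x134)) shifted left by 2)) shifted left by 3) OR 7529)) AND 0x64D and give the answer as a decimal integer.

1609

7947 = 1111100001011
0x134 = 0000100110100
→ OR → 1111100111111 = 7999
→ shifted left by 2 (mod 2^13) → 1110011111100 = 7420
→ shifted left by 3 (mod 2^13) → 0011111100000 = 2016
7529 = 1110101101001
→ OR → 1111111101001 = 8169
0x64D = 0011001001101
→ AND → 0011001001001 = 1609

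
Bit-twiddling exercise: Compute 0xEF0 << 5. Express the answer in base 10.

0xEF0 = 00000111011110000
shift left by 5 → 11101111000000000 = 122368
(equivalently, 3824 × 2^5 = 3824 × 32)

122368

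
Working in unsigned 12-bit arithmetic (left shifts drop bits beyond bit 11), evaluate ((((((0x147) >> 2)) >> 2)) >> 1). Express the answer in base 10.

0x147 = 000101000111
→ >> 2 → 000001010001 = 81
→ >> 2 → 000000010100 = 20
→ >> 1 → 000000001010 = 10

10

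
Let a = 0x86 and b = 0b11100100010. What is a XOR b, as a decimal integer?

0x86 = 00010000110
b = 11100100010
XOR → 11110100100 = 1956

1956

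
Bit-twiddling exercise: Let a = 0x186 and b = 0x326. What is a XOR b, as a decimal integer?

672

0x186 = 0110000110
0x326 = 1100100110
XOR → 1010100000 = 672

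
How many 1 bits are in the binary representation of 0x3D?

5

0x3D = 111101
Count the 1s: 1 + 1 + 1 + 1 + 1 = 5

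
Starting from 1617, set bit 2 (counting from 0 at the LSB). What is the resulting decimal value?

x = 000011001010001
bit 2 is currently 0; set it via x | (1 << 2) = x | 4
→ 000011001010101 = 1621

1621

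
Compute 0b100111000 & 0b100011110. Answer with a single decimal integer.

a = 100111000
b = 100011110
AND → 100011000 = 280

280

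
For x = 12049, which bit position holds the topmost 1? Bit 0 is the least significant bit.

13

12049 = 10111100010001
The topmost 1 is at position 13 (since 2^13 = 8192 ≤ 12049 < 16384).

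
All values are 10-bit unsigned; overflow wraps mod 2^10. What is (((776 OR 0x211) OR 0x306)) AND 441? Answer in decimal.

281

776 = 1100001000
0x211 = 1000010001
→ OR → 1100011001 = 793
0x306 = 1100000110
→ OR → 1100011111 = 799
441 = 0110111001
→ AND → 0100011001 = 281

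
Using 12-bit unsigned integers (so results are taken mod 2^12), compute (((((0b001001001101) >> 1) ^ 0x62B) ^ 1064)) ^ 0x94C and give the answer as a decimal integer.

0b001001001101 = 001001001101
→ >> 1 → 000100100110 = 294
0x62B = 011000101011
→ ^ → 011100001101 = 1805
1064 = 010000101000
→ ^ → 001100100101 = 805
0x94C = 100101001100
→ ^ → 101001101001 = 2665

2665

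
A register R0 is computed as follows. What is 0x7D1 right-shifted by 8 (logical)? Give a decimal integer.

0x7D1 = 11111010001
shift right by 8 → 00000000111 = 7
(equivalently, floor(2001 / 256))

7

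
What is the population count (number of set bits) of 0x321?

4

0x321 = 1100100001
Count the 1s: 1 + 1 + 1 + 1 = 4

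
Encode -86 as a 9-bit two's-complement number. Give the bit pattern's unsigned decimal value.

86 in 9 bits: 001010110
Invert: 110101001
Add 1:  110101010 = 426
(Check: 2^9 - 86 = 512 - 86 = 426.)

426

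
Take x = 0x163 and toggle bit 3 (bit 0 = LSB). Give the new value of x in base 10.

363

x = 0101100011
bit 3 is currently 0; toggle it via x ^ (1 << 3) = x ^ 8
→ 0101101011 = 363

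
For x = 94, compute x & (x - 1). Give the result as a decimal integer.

92

x = 1011110 = 94
x - 1 = 1011101
AND   = 1011100 = 92
(x & (x - 1) clears the lowest set bit of x.)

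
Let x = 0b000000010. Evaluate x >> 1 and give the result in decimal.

1

x = 10
shift right by 1 → 01 = 1
(equivalently, floor(2 / 2))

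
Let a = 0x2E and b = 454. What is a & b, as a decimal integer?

0x2E = 000101110
454 = 111000110
AND → 000000110 = 6

6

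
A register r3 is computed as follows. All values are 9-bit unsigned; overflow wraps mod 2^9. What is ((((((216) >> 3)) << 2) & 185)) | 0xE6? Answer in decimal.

216 = 011011000
→ >> 3 → 000011011 = 27
→ << 2 (mod 2^9) → 001101100 = 108
185 = 010111001
→ & → 000101000 = 40
0xE6 = 011100110
→ | → 011101110 = 238

238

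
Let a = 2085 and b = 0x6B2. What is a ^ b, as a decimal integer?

2085 = 100000100101
0x6B2 = 011010110010
XOR → 111010010111 = 3735

3735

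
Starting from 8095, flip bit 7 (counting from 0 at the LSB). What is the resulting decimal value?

x = 1111110011111
bit 7 is currently 1; toggle it via x ^ (1 << 7) = x ^ 128
→ 1111100011111 = 7967

7967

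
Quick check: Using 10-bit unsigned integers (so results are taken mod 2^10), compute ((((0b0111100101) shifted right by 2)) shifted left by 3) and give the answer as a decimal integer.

0b0111100101 = 0111100101
→ shifted right by 2 → 0001111001 = 121
→ shifted left by 3 (mod 2^10) → 1111001000 = 968

968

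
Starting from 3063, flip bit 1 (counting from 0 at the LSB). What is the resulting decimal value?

x = 101111110111
bit 1 is currently 1; toggle it via x ^ (1 << 1) = x ^ 2
→ 101111110101 = 3061

3061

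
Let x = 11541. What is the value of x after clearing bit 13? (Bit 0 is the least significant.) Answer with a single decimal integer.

x = 10110100010101
bit 13 is currently 1; clear it via x & ~(1 << 13) = x & ~8192
→ 00110100010101 = 3349

3349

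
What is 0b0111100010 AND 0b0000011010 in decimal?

2

a = 111100010
b = 000011010
AND → 000000010 = 2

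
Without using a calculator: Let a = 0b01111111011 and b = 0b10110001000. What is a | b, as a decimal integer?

2043

a = 01111111011
b = 10110001000
 OR → 11111111011 = 2043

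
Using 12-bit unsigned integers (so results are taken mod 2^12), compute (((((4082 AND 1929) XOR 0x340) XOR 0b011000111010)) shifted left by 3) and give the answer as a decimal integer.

4082 = 111111110010
1929 = 011110001001
→ AND → 011110000000 = 1920
0x340 = 001101000000
→ XOR → 010011000000 = 1216
0b011000111010 = 011000111010
→ XOR → 001011111010 = 762
→ shifted left by 3 (mod 2^12) → 011111010000 = 2000

2000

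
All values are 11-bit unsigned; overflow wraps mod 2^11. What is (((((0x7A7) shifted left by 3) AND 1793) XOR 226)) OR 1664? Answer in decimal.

0x7A7 = 11110100111
→ shifted left by 3 (mod 2^11) → 10100111000 = 1336
1793 = 11100000001
→ AND → 10100000000 = 1280
226 = 00011100010
→ XOR → 10111100010 = 1506
1664 = 11010000000
→ OR → 11111100010 = 2018

2018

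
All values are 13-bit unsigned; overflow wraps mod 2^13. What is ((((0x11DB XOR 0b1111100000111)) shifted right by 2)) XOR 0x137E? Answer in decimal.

0x11DB = 1000111011011
0b1111100000111 = 1111100000111
→ XOR → 0111011011100 = 3804
→ shifted right by 2 → 0001110110111 = 951
0x137E = 1001101111110
→ XOR → 1000011001001 = 4297

4297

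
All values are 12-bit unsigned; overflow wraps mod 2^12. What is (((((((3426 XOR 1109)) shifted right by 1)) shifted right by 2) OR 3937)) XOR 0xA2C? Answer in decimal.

3426 = 110101100010
1109 = 010001010101
→ XOR → 100100110111 = 2359
→ shifted right by 1 → 010010011011 = 1179
→ shifted right by 2 → 000100100110 = 294
3937 = 111101100001
→ OR → 111101100111 = 3943
0xA2C = 101000101100
→ XOR → 010101001011 = 1355

1355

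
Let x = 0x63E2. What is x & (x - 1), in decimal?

25568

x = 110001111100010 = 25570
x - 1 = 110001111100001
AND   = 110001111100000 = 25568
(x & (x - 1) clears the lowest set bit of x.)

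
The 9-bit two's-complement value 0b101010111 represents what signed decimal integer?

pattern = 101010111 (MSB is 1 ⇒ negative)
Invert: 010101000, add 1 → 010101001 = 169, so the value is -169.
(Equivalently: 343 - 2^9 = 343 - 512 = -169.)

-169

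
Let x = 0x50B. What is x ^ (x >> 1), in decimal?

1934

x = 10100001011 = 1291
x>>1 = 01010000101
XOR  = 11110001110 = 1934
(x ^ (x >> 1) gives the standard binary-reflected Gray code of x.)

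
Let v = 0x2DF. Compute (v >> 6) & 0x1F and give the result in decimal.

11

v = 0001011011111
Shift right by 6: 0001011
Mask low 5 bits: 01011 = 11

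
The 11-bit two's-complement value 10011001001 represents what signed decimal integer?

-823

pattern = 10011001001 (MSB is 1 ⇒ negative)
Invert: 01100110110, add 1 → 01100110111 = 823, so the value is -823.
(Equivalently: 1225 - 2^11 = 1225 - 2048 = -823.)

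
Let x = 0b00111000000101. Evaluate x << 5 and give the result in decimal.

114848

x = 00000111000000101
shift left by 5 → 11100000010100000 = 114848
(equivalently, 3589 × 2^5 = 3589 × 32)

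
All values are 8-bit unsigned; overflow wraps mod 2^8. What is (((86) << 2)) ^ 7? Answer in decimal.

86 = 01010110
→ << 2 (mod 2^8) → 01011000 = 88
7 = 00000111
→ ^ → 01011111 = 95

95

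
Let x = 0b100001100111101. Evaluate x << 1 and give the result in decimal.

x = 0100001100111101
shift left by 1 → 1000011001111010 = 34426
(equivalently, 17213 × 2^1 = 17213 × 2)

34426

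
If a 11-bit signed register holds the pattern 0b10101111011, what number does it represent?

-645

pattern = 10101111011 (MSB is 1 ⇒ negative)
Invert: 01010000100, add 1 → 01010000101 = 645, so the value is -645.
(Equivalently: 1403 - 2^11 = 1403 - 2048 = -645.)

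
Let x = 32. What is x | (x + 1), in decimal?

33

x = 100000 = 32
x + 1 = 100001
OR    = 100001 = 33
(x | (x + 1) sets the lowest cleared bit.)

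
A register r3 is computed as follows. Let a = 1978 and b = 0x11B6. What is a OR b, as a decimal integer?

6078

1978 = 0011110111010
0x11B6 = 1000110110110
 OR → 1011110111110 = 6078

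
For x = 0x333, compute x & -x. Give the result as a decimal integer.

x = 1100110011 = 819
-x (two's complement) = …0011001101
AND   = 0000000001 = 1
(x & -x isolates the lowest set bit of x.)

1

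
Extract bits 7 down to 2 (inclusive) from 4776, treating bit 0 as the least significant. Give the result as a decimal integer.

v = 1001010101000
Shift right by 2: 10010101010
Mask low 6 bits: 101010 = 42

42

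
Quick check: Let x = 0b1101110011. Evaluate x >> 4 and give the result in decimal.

x = 1101110011
shift right by 4 → 0000110111 = 55
(equivalently, floor(883 / 16))

55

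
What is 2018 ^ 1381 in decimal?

2018 = 11111100010
1381 = 10101100101
XOR → 01010000111 = 647

647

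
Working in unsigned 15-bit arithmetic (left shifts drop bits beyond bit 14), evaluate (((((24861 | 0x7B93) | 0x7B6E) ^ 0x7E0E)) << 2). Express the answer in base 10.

6084

24861 = 110000100011101
0x7B93 = 111101110010011
→ | → 111101110011111 = 31647
0x7B6E = 111101101101110
→ | → 111101111111111 = 31743
0x7E0E = 111111000001110
→ ^ → 000010111110001 = 1521
→ << 2 (mod 2^15) → 001011111000100 = 6084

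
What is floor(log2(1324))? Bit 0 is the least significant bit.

10

1324 = 10100101100
The topmost 1 is at position 10 (since 2^10 = 1024 ≤ 1324 < 2048).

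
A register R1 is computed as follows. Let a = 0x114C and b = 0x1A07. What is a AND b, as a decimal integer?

4100

0x114C = 1000101001100
0x1A07 = 1101000000111
AND → 1000000000100 = 4100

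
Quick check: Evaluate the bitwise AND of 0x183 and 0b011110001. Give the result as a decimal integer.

129

0x183 = 110000011
b = 011110001
AND → 010000001 = 129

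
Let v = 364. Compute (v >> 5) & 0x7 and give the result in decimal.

v = 101101100
Shift right by 5: 1011
Mask low 3 bits: 011 = 3

3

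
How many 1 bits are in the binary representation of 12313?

12313 = 11000000011001
Count the 1s: 1 + 1 + 1 + 1 + 1 = 5

5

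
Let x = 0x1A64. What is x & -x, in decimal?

4

x = 1101001100100 = 6756
-x (two's complement) = …0010110011100
AND   = 0000000000100 = 4
(x & -x isolates the lowest set bit of x.)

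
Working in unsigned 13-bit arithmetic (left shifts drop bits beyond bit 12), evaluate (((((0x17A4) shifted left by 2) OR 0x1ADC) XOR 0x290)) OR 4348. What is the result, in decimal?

7420

0x17A4 = 1011110100100
→ shifted left by 2 (mod 2^13) → 1111010010000 = 7824
0x1ADC = 1101011011100
→ OR → 1111011011100 = 7900
0x290 = 0001010010000
→ XOR → 1110001001100 = 7244
4348 = 1000011111100
→ OR → 1110011111100 = 7420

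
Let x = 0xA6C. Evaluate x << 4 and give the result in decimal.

42688

0xA6C = 0000101001101100
shift left by 4 → 1010011011000000 = 42688
(equivalently, 2668 × 2^4 = 2668 × 16)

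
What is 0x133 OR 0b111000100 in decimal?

0x133 = 100110011
b = 111000100
 OR → 111110111 = 503

503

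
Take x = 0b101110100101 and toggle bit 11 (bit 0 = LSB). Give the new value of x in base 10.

933

x = 101110100101
bit 11 is currently 1; toggle it via x ^ (1 << 11) = x ^ 2048
→ 001110100101 = 933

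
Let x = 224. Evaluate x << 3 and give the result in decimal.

1792

224 = 00011100000
shift left by 3 → 11100000000 = 1792
(equivalently, 224 × 2^3 = 224 × 8)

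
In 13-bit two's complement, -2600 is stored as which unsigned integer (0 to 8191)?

2600 in 13 bits: 0101000101000
Invert: 1010111010111
Add 1:  1010111011000 = 5592
(Check: 2^13 - 2600 = 8192 - 2600 = 5592.)

5592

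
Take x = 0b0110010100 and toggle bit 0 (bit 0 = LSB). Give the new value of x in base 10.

405

x = 0110010100
bit 0 is currently 0; toggle it via x ^ (1 << 0) = x ^ 1
→ 0110010101 = 405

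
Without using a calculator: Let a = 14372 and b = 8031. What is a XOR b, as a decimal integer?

10107

14372 = 11100000100100
8031 = 01111101011111
XOR → 10011101111011 = 10107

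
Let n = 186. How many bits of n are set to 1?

186 = 10111010
Count the 1s: 1 + 1 + 1 + 1 + 1 = 5

5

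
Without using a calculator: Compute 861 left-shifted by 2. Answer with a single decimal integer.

3444

861 = 001101011101
shift left by 2 → 110101110100 = 3444
(equivalently, 861 × 2^2 = 861 × 4)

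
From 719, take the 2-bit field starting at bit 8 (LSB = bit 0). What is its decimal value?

2

v = 001011001111
Shift right by 8: 0010
Mask low 2 bits: 10 = 2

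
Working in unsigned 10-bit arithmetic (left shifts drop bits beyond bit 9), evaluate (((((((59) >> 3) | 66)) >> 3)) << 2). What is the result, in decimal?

32

59 = 0000111011
→ >> 3 → 0000000111 = 7
66 = 0001000010
→ | → 0001000111 = 71
→ >> 3 → 0000001000 = 8
→ << 2 (mod 2^10) → 0000100000 = 32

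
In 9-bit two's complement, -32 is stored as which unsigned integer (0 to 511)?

480

32 in 9 bits: 000100000
Invert: 111011111
Add 1:  111100000 = 480
(Check: 2^9 - 32 = 512 - 32 = 480.)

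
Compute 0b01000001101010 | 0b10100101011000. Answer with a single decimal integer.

14714

a = 01000001101010
b = 10100101011000
 OR → 11100101111010 = 14714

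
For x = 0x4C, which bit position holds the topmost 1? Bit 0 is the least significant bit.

0x4C = 1001100
The topmost 1 is at position 6 (since 2^6 = 64 ≤ 76 < 128).

6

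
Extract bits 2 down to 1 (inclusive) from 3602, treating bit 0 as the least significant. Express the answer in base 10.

1

v = 111000010010
Shift right by 1: 11100001001
Mask low 2 bits: 01 = 1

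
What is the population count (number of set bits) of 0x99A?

0x99A = 100110011010
Count the 1s: 1 + 1 + 1 + 1 + 1 + 1 = 6

6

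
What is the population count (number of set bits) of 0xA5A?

6

0xA5A = 101001011010
Count the 1s: 1 + 1 + 1 + 1 + 1 + 1 = 6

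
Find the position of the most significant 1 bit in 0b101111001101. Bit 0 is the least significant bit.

11

0b101111001101 = 101111001101
The topmost 1 is at position 11 (since 2^11 = 2048 ≤ 3021 < 4096).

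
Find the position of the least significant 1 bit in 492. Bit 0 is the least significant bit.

2

492 = 111101100
Trailing zeros: 2, so the lowest set bit is bit 2 (value 4).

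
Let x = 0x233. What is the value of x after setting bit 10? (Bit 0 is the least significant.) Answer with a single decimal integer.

x = 001000110011
bit 10 is currently 0; set it via x | (1 << 10) = x | 1024
→ 011000110011 = 1587

1587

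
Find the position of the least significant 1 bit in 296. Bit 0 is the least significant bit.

3

296 = 100101000
Trailing zeros: 3, so the lowest set bit is bit 3 (value 8).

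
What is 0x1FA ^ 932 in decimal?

0x1FA = 0111111010
932 = 1110100100
XOR → 1001011110 = 606

606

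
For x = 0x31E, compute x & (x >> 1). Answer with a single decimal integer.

x = 1100011110 = 798
x>>1 = 0110001111
AND  = 0100001110 = 270
(x & (x >> 1) has a 1 wherever x has two consecutive 1 bits.)

270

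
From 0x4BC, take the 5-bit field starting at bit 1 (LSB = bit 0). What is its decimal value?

v = 0010010111100
Shift right by 1: 001001011110
Mask low 5 bits: 11110 = 30

30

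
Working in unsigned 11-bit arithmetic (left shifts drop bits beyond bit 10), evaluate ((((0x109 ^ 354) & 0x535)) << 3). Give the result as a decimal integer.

0x109 = 00100001001
354 = 00101100010
→ ^ → 00001101011 = 107
0x535 = 10100110101
→ & → 00000100001 = 33
→ << 3 (mod 2^11) → 00100001000 = 264

264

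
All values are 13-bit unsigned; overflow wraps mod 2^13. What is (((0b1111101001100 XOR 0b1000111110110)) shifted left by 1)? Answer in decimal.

7540

0b1111101001100 = 1111101001100
0b1000111110110 = 1000111110110
→ XOR → 0111010111010 = 3770
→ shifted left by 1 (mod 2^13) → 1110101110100 = 7540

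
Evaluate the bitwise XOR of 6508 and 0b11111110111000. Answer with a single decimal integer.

6508 = 01100101101100
b = 11111110111000
XOR → 10011011010100 = 9940

9940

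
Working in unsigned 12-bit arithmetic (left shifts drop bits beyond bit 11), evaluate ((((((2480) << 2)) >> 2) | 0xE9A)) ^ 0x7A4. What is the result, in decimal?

2480 = 100110110000
→ << 2 (mod 2^12) → 011011000000 = 1728
→ >> 2 → 000110110000 = 432
0xE9A = 111010011010
→ | → 111110111010 = 4026
0x7A4 = 011110100100
→ ^ → 100000011110 = 2078

2078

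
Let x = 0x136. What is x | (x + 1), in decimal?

x = 100110110 = 310
x + 1 = 100110111
OR    = 100110111 = 311
(x | (x + 1) sets the lowest cleared bit.)

311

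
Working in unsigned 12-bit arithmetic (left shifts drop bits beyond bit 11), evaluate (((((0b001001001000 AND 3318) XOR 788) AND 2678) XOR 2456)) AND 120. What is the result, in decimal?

0b001001001000 = 001001001000
3318 = 110011110110
→ AND → 000001000000 = 64
788 = 001100010100
→ XOR → 001101010100 = 852
2678 = 101001110110
→ AND → 001001010100 = 596
2456 = 100110011000
→ XOR → 101111001100 = 3020
120 = 000001111000
→ AND → 000001001000 = 72

72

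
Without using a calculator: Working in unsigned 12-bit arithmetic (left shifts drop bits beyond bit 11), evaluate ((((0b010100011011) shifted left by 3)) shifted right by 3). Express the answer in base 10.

283

0b010100011011 = 010100011011
→ shifted left by 3 (mod 2^12) → 100011011000 = 2264
→ shifted right by 3 → 000100011011 = 283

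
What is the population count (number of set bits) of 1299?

5

1299 = 10100010011
Count the 1s: 1 + 1 + 1 + 1 + 1 = 5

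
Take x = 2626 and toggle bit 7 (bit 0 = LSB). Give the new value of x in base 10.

2754

x = 101001000010
bit 7 is currently 0; toggle it via x ^ (1 << 7) = x ^ 128
→ 101011000010 = 2754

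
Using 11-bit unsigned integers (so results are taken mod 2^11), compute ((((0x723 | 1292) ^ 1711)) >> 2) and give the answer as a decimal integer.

96

0x723 = 11100100011
1292 = 10100001100
→ | → 11100101111 = 1839
1711 = 11010101111
→ ^ → 00110000000 = 384
→ >> 2 → 00001100000 = 96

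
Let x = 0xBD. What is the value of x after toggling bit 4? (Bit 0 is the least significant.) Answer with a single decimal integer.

173

x = 00010111101
bit 4 is currently 1; toggle it via x ^ (1 << 4) = x ^ 16
→ 00010101101 = 173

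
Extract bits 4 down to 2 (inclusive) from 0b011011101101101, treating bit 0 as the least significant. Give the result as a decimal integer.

v = 011011101101101
Shift right by 2: 0110111011011
Mask low 3 bits: 011 = 3

3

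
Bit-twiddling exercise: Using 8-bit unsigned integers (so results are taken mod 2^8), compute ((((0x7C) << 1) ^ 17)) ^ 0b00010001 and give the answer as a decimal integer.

248

0x7C = 01111100
→ << 1 (mod 2^8) → 11111000 = 248
17 = 00010001
→ ^ → 11101001 = 233
0b00010001 = 00010001
→ ^ → 11111000 = 248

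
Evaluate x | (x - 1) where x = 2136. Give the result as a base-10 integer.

x = 100001011000 = 2136
x - 1 = 100001010111
OR    = 100001011111 = 2143
(x | (x - 1) sets all bits below the lowest set bit.)

2143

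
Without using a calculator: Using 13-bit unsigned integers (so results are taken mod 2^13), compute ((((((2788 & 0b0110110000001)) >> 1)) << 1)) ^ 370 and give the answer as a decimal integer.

2788 = 0101011100100
0b0110110000001 = 0110110000001
→ & → 0100010000000 = 2176
→ >> 1 → 0010001000000 = 1088
→ << 1 (mod 2^13) → 0100010000000 = 2176
370 = 0000101110010
→ ^ → 0100111110010 = 2546

2546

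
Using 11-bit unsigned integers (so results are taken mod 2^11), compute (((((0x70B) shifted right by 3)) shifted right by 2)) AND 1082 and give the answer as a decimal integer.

56

0x70B = 11100001011
→ shifted right by 3 → 00011100001 = 225
→ shifted right by 2 → 00000111000 = 56
1082 = 10000111010
→ AND → 00000111000 = 56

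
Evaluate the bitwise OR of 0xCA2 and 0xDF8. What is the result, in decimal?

0xCA2 = 110010100010
0xDF8 = 110111111000
 OR → 110111111010 = 3578

3578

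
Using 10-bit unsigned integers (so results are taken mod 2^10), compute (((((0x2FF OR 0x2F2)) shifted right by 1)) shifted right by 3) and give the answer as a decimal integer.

0x2FF = 1011111111
0x2F2 = 1011110010
→ OR → 1011111111 = 767
→ shifted right by 1 → 0101111111 = 383
→ shifted right by 3 → 0000101111 = 47

47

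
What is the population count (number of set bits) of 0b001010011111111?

10

n = 1010011111111
Count the 1s: 1 + 1 + 1 + 1 + 1 + 1 + 1 + 1 + 1 + 1 = 10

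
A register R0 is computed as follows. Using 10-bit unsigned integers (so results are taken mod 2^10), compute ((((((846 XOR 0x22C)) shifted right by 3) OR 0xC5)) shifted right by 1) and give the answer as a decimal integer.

846 = 1101001110
0x22C = 1000101100
→ XOR → 0101100010 = 354
→ shifted right by 3 → 0000101100 = 44
0xC5 = 0011000101
→ OR → 0011101101 = 237
→ shifted right by 1 → 0001110110 = 118

118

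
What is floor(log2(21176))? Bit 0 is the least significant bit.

21176 = 101001010111000
The topmost 1 is at position 14 (since 2^14 = 16384 ≤ 21176 < 32768).

14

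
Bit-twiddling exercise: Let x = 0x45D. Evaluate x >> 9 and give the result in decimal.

0x45D = 10001011101
shift right by 9 → 00000000010 = 2
(equivalently, floor(1117 / 512))

2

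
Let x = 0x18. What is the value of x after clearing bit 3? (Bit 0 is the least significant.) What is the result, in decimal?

16

x = 00011000
bit 3 is currently 1; clear it via x & ~(1 << 3) = x & ~8
→ 00010000 = 16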